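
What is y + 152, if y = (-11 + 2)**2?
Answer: 233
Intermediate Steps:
y = 81 (y = (-9)**2 = 81)
y + 152 = 81 + 152 = 233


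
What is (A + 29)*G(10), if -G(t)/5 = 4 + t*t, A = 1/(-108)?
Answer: -407030/27 ≈ -15075.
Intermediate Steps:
A = -1/108 ≈ -0.0092593
G(t) = -20 - 5*t² (G(t) = -5*(4 + t*t) = -5*(4 + t²) = -20 - 5*t²)
(A + 29)*G(10) = (-1/108 + 29)*(-20 - 5*10²) = 3131*(-20 - 5*100)/108 = 3131*(-20 - 500)/108 = (3131/108)*(-520) = -407030/27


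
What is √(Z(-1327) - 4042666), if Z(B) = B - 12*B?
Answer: I*√4028069 ≈ 2007.0*I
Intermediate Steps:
Z(B) = -11*B
√(Z(-1327) - 4042666) = √(-11*(-1327) - 4042666) = √(14597 - 4042666) = √(-4028069) = I*√4028069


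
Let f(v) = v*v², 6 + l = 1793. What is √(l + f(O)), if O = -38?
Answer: I*√53085 ≈ 230.4*I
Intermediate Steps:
l = 1787 (l = -6 + 1793 = 1787)
f(v) = v³
√(l + f(O)) = √(1787 + (-38)³) = √(1787 - 54872) = √(-53085) = I*√53085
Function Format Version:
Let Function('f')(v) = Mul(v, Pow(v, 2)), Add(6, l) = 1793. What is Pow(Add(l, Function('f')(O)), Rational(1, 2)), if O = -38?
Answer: Mul(I, Pow(53085, Rational(1, 2))) ≈ Mul(230.40, I)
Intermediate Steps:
l = 1787 (l = Add(-6, 1793) = 1787)
Function('f')(v) = Pow(v, 3)
Pow(Add(l, Function('f')(O)), Rational(1, 2)) = Pow(Add(1787, Pow(-38, 3)), Rational(1, 2)) = Pow(Add(1787, -54872), Rational(1, 2)) = Pow(-53085, Rational(1, 2)) = Mul(I, Pow(53085, Rational(1, 2)))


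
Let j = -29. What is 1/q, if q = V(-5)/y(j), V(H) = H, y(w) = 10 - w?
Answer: -39/5 ≈ -7.8000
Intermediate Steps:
q = -5/39 (q = -5/(10 - 1*(-29)) = -5/(10 + 29) = -5/39 ≈ -0.12821)
1/q = 1/(-5/39) = -39/5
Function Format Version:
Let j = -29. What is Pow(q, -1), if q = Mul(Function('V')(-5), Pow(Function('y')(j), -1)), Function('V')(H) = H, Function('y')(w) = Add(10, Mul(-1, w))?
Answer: Rational(-39, 5) ≈ -7.8000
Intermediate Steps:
q = Rational(-5, 39) (q = Mul(-5, Pow(Add(10, Mul(-1, -29)), -1)) = Mul(-5, Pow(Add(10, 29), -1)) = Mul(-5, Pow(39, -1)) = Mul(-5, Rational(1, 39)) = Rational(-5, 39) ≈ -0.12821)
Pow(q, -1) = Pow(Rational(-5, 39), -1) = Rational(-39, 5)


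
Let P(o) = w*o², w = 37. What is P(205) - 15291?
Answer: 1539634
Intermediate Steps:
P(o) = 37*o²
P(205) - 15291 = 37*205² - 15291 = 37*42025 - 15291 = 1554925 - 15291 = 1539634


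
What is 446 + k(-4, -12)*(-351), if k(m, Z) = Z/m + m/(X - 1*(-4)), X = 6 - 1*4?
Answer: -373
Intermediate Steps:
X = 2 (X = 6 - 4 = 2)
k(m, Z) = m/6 + Z/m (k(m, Z) = Z/m + m/(2 - 1*(-4)) = Z/m + m/(2 + 4) = Z/m + m/6 = m/6 + Z/m)
446 + k(-4, -12)*(-351) = 446 + ((⅙)*(-4) - 12/(-4))*(-351) = 446 + (-⅔ - 12*(-¼))*(-351) = 446 + (-⅔ + 3)*(-351) = 446 + (7/3)*(-351) = 446 - 819 = -373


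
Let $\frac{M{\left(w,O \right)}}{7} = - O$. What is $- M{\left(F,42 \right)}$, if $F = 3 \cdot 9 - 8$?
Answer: $294$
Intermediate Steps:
$F = 19$ ($F = 27 - 8 = 19$)
$M{\left(w,O \right)} = - 7 O$ ($M{\left(w,O \right)} = 7 \left(- O\right) = - 7 O$)
$- M{\left(F,42 \right)} = - \left(-7\right) 42 = \left(-1\right) \left(-294\right) = 294$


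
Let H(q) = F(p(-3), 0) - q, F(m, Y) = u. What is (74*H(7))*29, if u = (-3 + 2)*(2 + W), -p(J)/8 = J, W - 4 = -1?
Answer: -25752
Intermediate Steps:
W = 3 (W = 4 - 1 = 3)
p(J) = -8*J
u = -5 (u = (-3 + 2)*(2 + 3) = -1*5 = -5)
F(m, Y) = -5
H(q) = -5 - q
(74*H(7))*29 = (74*(-5 - 1*7))*29 = (74*(-5 - 7))*29 = (74*(-12))*29 = -888*29 = -25752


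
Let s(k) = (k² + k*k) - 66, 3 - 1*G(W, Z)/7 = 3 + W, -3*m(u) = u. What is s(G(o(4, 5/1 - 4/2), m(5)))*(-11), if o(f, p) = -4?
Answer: -16522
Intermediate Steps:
m(u) = -u/3
G(W, Z) = -7*W (G(W, Z) = 21 - 7*(3 + W) = 21 + (-21 - 7*W) = -7*W)
s(k) = -66 + 2*k² (s(k) = (k² + k²) - 66 = 2*k² - 66 = -66 + 2*k²)
s(G(o(4, 5/1 - 4/2), m(5)))*(-11) = (-66 + 2*(-7*(-4))²)*(-11) = (-66 + 2*28²)*(-11) = (-66 + 2*784)*(-11) = (-66 + 1568)*(-11) = 1502*(-11) = -16522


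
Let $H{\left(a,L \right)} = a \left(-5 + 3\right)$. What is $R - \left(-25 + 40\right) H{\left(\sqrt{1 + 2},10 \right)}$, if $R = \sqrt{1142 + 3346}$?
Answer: $2 \sqrt{1122} + 30 \sqrt{3} \approx 118.95$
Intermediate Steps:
$H{\left(a,L \right)} = - 2 a$ ($H{\left(a,L \right)} = a \left(-2\right) = - 2 a$)
$R = 2 \sqrt{1122}$ ($R = \sqrt{4488} = 2 \sqrt{1122} \approx 66.993$)
$R - \left(-25 + 40\right) H{\left(\sqrt{1 + 2},10 \right)} = 2 \sqrt{1122} - \left(-25 + 40\right) \left(- 2 \sqrt{1 + 2}\right) = 2 \sqrt{1122} - 15 \left(- 2 \sqrt{3}\right) = 2 \sqrt{1122} - - 30 \sqrt{3} = 2 \sqrt{1122} + 30 \sqrt{3}$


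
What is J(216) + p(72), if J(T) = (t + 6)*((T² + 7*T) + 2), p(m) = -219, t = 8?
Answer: 674161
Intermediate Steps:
J(T) = 28 + 14*T² + 98*T (J(T) = (8 + 6)*((T² + 7*T) + 2) = 14*(2 + T² + 7*T) = 28 + 14*T² + 98*T)
J(216) + p(72) = (28 + 14*216² + 98*216) - 219 = (28 + 14*46656 + 21168) - 219 = (28 + 653184 + 21168) - 219 = 674380 - 219 = 674161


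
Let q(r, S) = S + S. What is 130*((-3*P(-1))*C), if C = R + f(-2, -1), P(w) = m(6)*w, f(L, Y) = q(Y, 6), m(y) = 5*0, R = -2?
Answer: 0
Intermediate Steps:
m(y) = 0
q(r, S) = 2*S
f(L, Y) = 12 (f(L, Y) = 2*6 = 12)
P(w) = 0 (P(w) = 0*w = 0)
C = 10 (C = -2 + 12 = 10)
130*((-3*P(-1))*C) = 130*(-3*0*10) = 130*(0*10) = 130*0 = 0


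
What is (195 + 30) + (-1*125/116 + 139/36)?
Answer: 118903/522 ≈ 227.78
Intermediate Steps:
(195 + 30) + (-1*125/116 + 139/36) = 225 + (-125*1/116 + 139*(1/36)) = 225 + (-125/116 + 139/36) = 225 + 1453/522 = 118903/522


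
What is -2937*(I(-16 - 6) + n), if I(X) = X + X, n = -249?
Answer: 860541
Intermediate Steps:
I(X) = 2*X
-2937*(I(-16 - 6) + n) = -2937*(2*(-16 - 6) - 249) = -2937*(2*(-22) - 249) = -2937*(-44 - 249) = -2937*(-293) = 860541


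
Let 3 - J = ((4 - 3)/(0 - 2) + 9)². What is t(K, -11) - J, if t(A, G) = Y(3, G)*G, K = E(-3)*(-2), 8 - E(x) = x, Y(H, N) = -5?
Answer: 497/4 ≈ 124.25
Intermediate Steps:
E(x) = 8 - x
K = -22 (K = (8 - 1*(-3))*(-2) = (8 + 3)*(-2) = 11*(-2) = -22)
t(A, G) = -5*G
J = -277/4 (J = 3 - ((4 - 3)/(0 - 2) + 9)² = 3 - (1/(-2) + 9)² = 3 - (1*(-½) + 9)² = 3 - (-½ + 9)² = 3 - (17/2)² = 3 - 1*289/4 = 3 - 289/4 = -277/4 ≈ -69.250)
t(K, -11) - J = -5*(-11) - 1*(-277/4) = 55 + 277/4 = 497/4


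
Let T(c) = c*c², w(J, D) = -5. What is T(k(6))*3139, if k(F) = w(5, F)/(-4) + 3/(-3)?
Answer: 3139/64 ≈ 49.047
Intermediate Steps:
k(F) = ¼ (k(F) = -5/(-4) + 3/(-3) = -5*(-¼) + 3*(-⅓) = 5/4 - 1 = ¼)
T(c) = c³
T(k(6))*3139 = (¼)³*3139 = (1/64)*3139 = 3139/64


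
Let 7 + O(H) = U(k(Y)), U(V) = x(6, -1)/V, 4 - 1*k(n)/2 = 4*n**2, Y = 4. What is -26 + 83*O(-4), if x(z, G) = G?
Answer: -72757/120 ≈ -606.31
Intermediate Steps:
k(n) = 8 - 8*n**2
U(V) = -1/V
O(H) = -839/120 (O(H) = -7 - 1/(8 - 8*4**2) = -7 - 1/(8 - 8*16) = -7 - 1/(8 - 128) = -7 - 1/(-120) = -7 - 1*(-1/120) = -7 + 1/120 = -839/120)
-26 + 83*O(-4) = -26 + 83*(-839/120) = -26 - 69637/120 = -72757/120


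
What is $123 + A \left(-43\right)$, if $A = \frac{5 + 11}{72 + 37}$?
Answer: $\frac{12719}{109} \approx 116.69$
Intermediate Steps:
$A = \frac{16}{109} \approx 0.14679$
$123 + A \left(-43\right) = 123 + \frac{16}{109} \left(-43\right) = 123 - \frac{688}{109} = \frac{12719}{109}$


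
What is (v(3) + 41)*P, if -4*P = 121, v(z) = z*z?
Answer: -3025/2 ≈ -1512.5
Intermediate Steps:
v(z) = z²
P = -121/4 (P = -¼*121 = -121/4 ≈ -30.250)
(v(3) + 41)*P = (3² + 41)*(-121/4) = (9 + 41)*(-121/4) = 50*(-121/4) = -3025/2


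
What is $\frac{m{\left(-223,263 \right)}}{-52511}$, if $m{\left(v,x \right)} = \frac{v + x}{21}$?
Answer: $- \frac{40}{1102731} \approx -3.6274 \cdot 10^{-5}$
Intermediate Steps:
$m{\left(v,x \right)} = \frac{v}{21} + \frac{x}{21}$ ($m{\left(v,x \right)} = \left(v + x\right) \frac{1}{21} = \frac{v}{21} + \frac{x}{21}$)
$\frac{m{\left(-223,263 \right)}}{-52511} = \frac{\frac{1}{21} \left(-223\right) + \frac{1}{21} \cdot 263}{-52511} = \left(- \frac{223}{21} + \frac{263}{21}\right) \left(- \frac{1}{52511}\right) = \frac{40}{21} \left(- \frac{1}{52511}\right) = - \frac{40}{1102731}$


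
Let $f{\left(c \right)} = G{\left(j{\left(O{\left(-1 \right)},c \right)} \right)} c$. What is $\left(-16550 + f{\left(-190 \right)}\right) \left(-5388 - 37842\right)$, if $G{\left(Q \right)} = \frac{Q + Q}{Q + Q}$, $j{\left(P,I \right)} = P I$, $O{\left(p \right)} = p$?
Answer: $723670200$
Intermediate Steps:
$j{\left(P,I \right)} = I P$
$G{\left(Q \right)} = 1$ ($G{\left(Q \right)} = \frac{2 Q}{2 Q} = 2 Q \frac{1}{2 Q} = 1$)
$f{\left(c \right)} = c$ ($f{\left(c \right)} = 1 c = c$)
$\left(-16550 + f{\left(-190 \right)}\right) \left(-5388 - 37842\right) = \left(-16550 - 190\right) \left(-5388 - 37842\right) = \left(-16740\right) \left(-43230\right) = 723670200$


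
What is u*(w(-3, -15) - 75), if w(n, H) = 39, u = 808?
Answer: -29088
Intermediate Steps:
u*(w(-3, -15) - 75) = 808*(39 - 75) = 808*(-36) = -29088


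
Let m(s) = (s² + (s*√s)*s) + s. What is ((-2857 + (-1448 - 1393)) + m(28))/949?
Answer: -4886/949 + 1568*√7/949 ≈ -0.77709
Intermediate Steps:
m(s) = s + s² + s^(5/2) (m(s) = (s² + s^(3/2)*s) + s = (s² + s^(5/2)) + s = s + s² + s^(5/2))
((-2857 + (-1448 - 1393)) + m(28))/949 = ((-2857 + (-1448 - 1393)) + (28 + 28² + 28^(5/2)))/949 = ((-2857 - 2841) + (28 + 784 + 1568*√7))*(1/949) = (-5698 + (812 + 1568*√7))*(1/949) = (-4886 + 1568*√7)*(1/949) = -4886/949 + 1568*√7/949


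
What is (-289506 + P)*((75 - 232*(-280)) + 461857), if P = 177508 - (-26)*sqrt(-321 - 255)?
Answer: -59010850216 + 328780608*I ≈ -5.9011e+10 + 3.2878e+8*I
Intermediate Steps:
P = 177508 + 624*I (P = 177508 - (-26)*sqrt(-576) = 177508 - (-26)*24*I = 177508 - (-624)*I = 177508 + 624*I ≈ 1.7751e+5 + 624.0*I)
(-289506 + P)*((75 - 232*(-280)) + 461857) = (-289506 + (177508 + 624*I))*((75 - 232*(-280)) + 461857) = (-111998 + 624*I)*((75 + 64960) + 461857) = (-111998 + 624*I)*(65035 + 461857) = (-111998 + 624*I)*526892 = -59010850216 + 328780608*I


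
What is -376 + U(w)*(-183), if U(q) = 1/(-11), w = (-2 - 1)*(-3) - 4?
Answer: -3953/11 ≈ -359.36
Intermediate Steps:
w = 5 (w = -3*(-3) - 4 = 9 - 4 = 5)
U(q) = -1/11
-376 + U(w)*(-183) = -376 - 1/11*(-183) = -376 + 183/11 = -3953/11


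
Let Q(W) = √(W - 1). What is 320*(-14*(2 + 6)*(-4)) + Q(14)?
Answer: 143360 + √13 ≈ 1.4336e+5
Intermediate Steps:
Q(W) = √(-1 + W)
320*(-14*(2 + 6)*(-4)) + Q(14) = 320*(-14*(2 + 6)*(-4)) + √(-1 + 14) = 320*(-112*(-4)) + √13 = 320*(-14*(-32)) + √13 = 320*448 + √13 = 143360 + √13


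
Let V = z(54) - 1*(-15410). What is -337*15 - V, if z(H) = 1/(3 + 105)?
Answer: -2210221/108 ≈ -20465.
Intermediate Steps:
z(H) = 1/108
V = 1664281/108 (V = 1/108 - 1*(-15410) = 1/108 + 15410 = 1664281/108 ≈ 15410.)
-337*15 - V = -337*15 - 1*1664281/108 = -5055 - 1664281/108 = -2210221/108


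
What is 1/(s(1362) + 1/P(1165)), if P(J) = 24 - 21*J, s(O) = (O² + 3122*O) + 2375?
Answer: 24441/149324318102 ≈ 1.6368e-7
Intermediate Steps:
s(O) = 2375 + O² + 3122*O
1/(s(1362) + 1/P(1165)) = 1/((2375 + 1362² + 3122*1362) + 1/(24 - 21*1165)) = 1/((2375 + 1855044 + 4252164) + 1/(24 - 24465)) = 1/(6109583 + 1/(-24441)) = 1/(6109583 - 1/24441) = 1/(149324318102/24441) = 24441/149324318102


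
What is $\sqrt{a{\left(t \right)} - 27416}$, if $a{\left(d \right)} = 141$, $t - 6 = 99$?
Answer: $5 i \sqrt{1091} \approx 165.15 i$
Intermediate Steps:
$t = 105$ ($t = 6 + 99 = 105$)
$\sqrt{a{\left(t \right)} - 27416} = \sqrt{141 - 27416} = \sqrt{-27275} = 5 i \sqrt{1091}$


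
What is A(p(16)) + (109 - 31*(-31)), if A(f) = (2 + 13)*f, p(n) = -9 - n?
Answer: 695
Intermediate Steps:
A(f) = 15*f
A(p(16)) + (109 - 31*(-31)) = 15*(-9 - 1*16) + (109 - 31*(-31)) = 15*(-9 - 16) + (109 + 961) = 15*(-25) + 1070 = -375 + 1070 = 695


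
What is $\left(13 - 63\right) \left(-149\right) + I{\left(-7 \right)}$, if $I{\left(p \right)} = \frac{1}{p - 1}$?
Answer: $\frac{59599}{8} \approx 7449.9$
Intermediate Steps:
$I{\left(p \right)} = \frac{1}{-1 + p}$
$\left(13 - 63\right) \left(-149\right) + I{\left(-7 \right)} = \left(13 - 63\right) \left(-149\right) + \frac{1}{-1 - 7} = \left(-50\right) \left(-149\right) + \frac{1}{-8} = 7450 - \frac{1}{8} = \frac{59599}{8}$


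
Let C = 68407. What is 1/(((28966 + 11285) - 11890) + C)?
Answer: 1/96768 ≈ 1.0334e-5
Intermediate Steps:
1/(((28966 + 11285) - 11890) + C) = 1/(((28966 + 11285) - 11890) + 68407) = 1/((40251 - 11890) + 68407) = 1/(28361 + 68407) = 1/96768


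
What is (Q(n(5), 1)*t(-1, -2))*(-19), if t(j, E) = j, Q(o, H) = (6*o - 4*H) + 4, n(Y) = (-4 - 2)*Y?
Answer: -3420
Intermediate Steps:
n(Y) = -6*Y
Q(o, H) = 4 - 4*H + 6*o (Q(o, H) = (-4*H + 6*o) + 4 = 4 - 4*H + 6*o)
(Q(n(5), 1)*t(-1, -2))*(-19) = ((4 - 4*1 + 6*(-6*5))*(-1))*(-19) = ((4 - 4 + 6*(-30))*(-1))*(-19) = ((4 - 4 - 180)*(-1))*(-19) = -180*(-1)*(-19) = 180*(-19) = -3420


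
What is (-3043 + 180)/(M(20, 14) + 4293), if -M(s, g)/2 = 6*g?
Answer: -2863/4125 ≈ -0.69406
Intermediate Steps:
M(s, g) = -12*g
(-3043 + 180)/(M(20, 14) + 4293) = (-3043 + 180)/(-12*14 + 4293) = -2863/(-168 + 4293) = -2863/4125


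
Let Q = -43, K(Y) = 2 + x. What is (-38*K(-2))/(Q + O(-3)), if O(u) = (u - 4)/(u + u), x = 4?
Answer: 1368/251 ≈ 5.4502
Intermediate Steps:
O(u) = (-4 + u)/(2*u) (O(u) = (-4 + u)/((2*u)) = (-4 + u)*(1/(2*u)) = (-4 + u)/(2*u))
K(Y) = 6 (K(Y) = 2 + 4 = 6)
(-38*K(-2))/(Q + O(-3)) = (-38*6)/(-43 + (½)*(-4 - 3)/(-3)) = -228/(-43 + (½)*(-⅓)*(-7)) = -228/(-43 + 7/6) = -228/(-251/6) = -228*(-6/251) = 1368/251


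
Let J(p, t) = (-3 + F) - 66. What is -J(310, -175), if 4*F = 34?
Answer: 121/2 ≈ 60.500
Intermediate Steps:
F = 17/2 (F = (¼)*34 = 17/2 ≈ 8.5000)
J(p, t) = -121/2 (J(p, t) = (-3 + 17/2) - 66 = 11/2 - 66 = -121/2)
-J(310, -175) = -1*(-121/2) = 121/2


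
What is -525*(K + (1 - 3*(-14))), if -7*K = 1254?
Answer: 71475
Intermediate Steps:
K = -1254/7 (K = -⅐*1254 = -1254/7 ≈ -179.14)
-525*(K + (1 - 3*(-14))) = -525*(-1254/7 + (1 - 3*(-14))) = -525*(-1254/7 + (1 + 42)) = -525*(-1254/7 + 43) = -525*(-953/7) = 71475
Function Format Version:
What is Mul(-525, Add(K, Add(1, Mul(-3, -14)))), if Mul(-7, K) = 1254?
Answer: 71475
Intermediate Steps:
K = Rational(-1254, 7) (K = Mul(Rational(-1, 7), 1254) = Rational(-1254, 7) ≈ -179.14)
Mul(-525, Add(K, Add(1, Mul(-3, -14)))) = Mul(-525, Add(Rational(-1254, 7), Add(1, Mul(-3, -14)))) = Mul(-525, Add(Rational(-1254, 7), Add(1, 42))) = Mul(-525, Add(Rational(-1254, 7), 43)) = Mul(-525, Rational(-953, 7)) = 71475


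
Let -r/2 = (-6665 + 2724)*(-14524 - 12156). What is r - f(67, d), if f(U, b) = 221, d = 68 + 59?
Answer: -210291981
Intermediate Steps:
d = 127
r = -210291760 (r = -2*(-6665 + 2724)*(-14524 - 12156) = -(-7882)*(-26680) = -2*105145880 = -210291760)
r - f(67, d) = -210291760 - 1*221 = -210291760 - 221 = -210291981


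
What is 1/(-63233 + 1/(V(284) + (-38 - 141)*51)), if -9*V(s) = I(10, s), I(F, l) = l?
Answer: -82445/5213244694 ≈ -1.5815e-5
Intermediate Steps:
V(s) = -s/9
1/(-63233 + 1/(V(284) + (-38 - 141)*51)) = 1/(-63233 + 1/(-1/9*284 + (-38 - 141)*51)) = 1/(-63233 + 1/(-284/9 - 179*51)) = 1/(-63233 + 1/(-284/9 - 9129)) = 1/(-63233 + 1/(-82445/9)) = 1/(-63233 - 9/82445) = 1/(-5213244694/82445) = -82445/5213244694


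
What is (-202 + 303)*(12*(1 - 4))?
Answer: -3636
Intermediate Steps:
(-202 + 303)*(12*(1 - 4)) = 101*(12*(-3)) = 101*(-36) = -3636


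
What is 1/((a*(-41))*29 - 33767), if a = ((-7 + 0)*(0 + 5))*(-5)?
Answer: -1/241842 ≈ -4.1349e-6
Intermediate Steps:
a = 175 (a = -7*5*(-5) = -35*(-5) = 175)
1/((a*(-41))*29 - 33767) = 1/((175*(-41))*29 - 33767) = 1/(-7175*29 - 33767) = 1/(-208075 - 33767) = 1/(-241842) = -1/241842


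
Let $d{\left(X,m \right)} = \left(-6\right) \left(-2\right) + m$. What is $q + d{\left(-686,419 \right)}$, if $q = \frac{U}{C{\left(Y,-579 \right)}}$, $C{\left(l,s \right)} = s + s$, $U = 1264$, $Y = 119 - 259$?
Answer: $\frac{248917}{579} \approx 429.91$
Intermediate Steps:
$d{\left(X,m \right)} = 12 + m$
$Y = -140$ ($Y = 119 - 259 = -140$)
$C{\left(l,s \right)} = 2 s$
$q = - \frac{632}{579}$ ($q = \frac{1264}{2 \left(-579\right)} = \frac{1264}{-1158} = 1264 \left(- \frac{1}{1158}\right) = - \frac{632}{579} \approx -1.0915$)
$q + d{\left(-686,419 \right)} = - \frac{632}{579} + \left(12 + 419\right) = - \frac{632}{579} + 431 = \frac{248917}{579}$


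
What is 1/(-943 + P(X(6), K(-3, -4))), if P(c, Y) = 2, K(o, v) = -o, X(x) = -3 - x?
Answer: -1/941 ≈ -0.0010627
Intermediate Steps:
1/(-943 + P(X(6), K(-3, -4))) = 1/(-943 + 2) = 1/(-941) = -1/941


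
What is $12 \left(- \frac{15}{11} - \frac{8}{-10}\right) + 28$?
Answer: $\frac{1168}{55} \approx 21.236$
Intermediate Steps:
$12 \left(- \frac{15}{11} - \frac{8}{-10}\right) + 28 = 12 \left(\left(-15\right) \frac{1}{11} - - \frac{4}{5}\right) + 28 = 12 \left(- \frac{15}{11} + \frac{4}{5}\right) + 28 = 12 \left(- \frac{31}{55}\right) + 28 = - \frac{372}{55} + 28 = \frac{1168}{55}$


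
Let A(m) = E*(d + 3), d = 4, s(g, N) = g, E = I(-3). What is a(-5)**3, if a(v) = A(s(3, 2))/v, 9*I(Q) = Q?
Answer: 343/3375 ≈ 0.10163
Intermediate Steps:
I(Q) = Q/9
E = -1/3 (E = (1/9)*(-3) = -1/3 ≈ -0.33333)
A(m) = -7/3 (A(m) = -(4 + 3)/3 = -1/3*7 = -7/3)
a(v) = -7/(3*v)
a(-5)**3 = (-7/3/(-5))**3 = (-7/3*(-1/5))**3 = (7/15)**3 = 343/3375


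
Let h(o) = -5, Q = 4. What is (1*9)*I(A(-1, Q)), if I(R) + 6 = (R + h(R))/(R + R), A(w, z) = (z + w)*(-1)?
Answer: -42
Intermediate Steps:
A(w, z) = -w - z (A(w, z) = (w + z)*(-1) = -w - z)
I(R) = -6 + (-5 + R)/(2*R) (I(R) = -6 + (R - 5)/(R + R) = -6 + (-5 + R)/((2*R)) = -6 + (-5 + R)*(1/(2*R)) = -6 + (-5 + R)/(2*R))
(1*9)*I(A(-1, Q)) = (1*9)*((-5 - 11*(-1*(-1) - 1*4))/(2*(-1*(-1) - 1*4))) = 9*((-5 - 11*(1 - 4))/(2*(1 - 4))) = 9*((½)*(-5 - 11*(-3))/(-3)) = 9*((½)*(-⅓)*(-5 + 33)) = 9*((½)*(-⅓)*28) = 9*(-14/3) = -42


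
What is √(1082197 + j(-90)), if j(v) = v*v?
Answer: √1090297 ≈ 1044.2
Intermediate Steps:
j(v) = v²
√(1082197 + j(-90)) = √(1082197 + (-90)²) = √(1082197 + 8100) = √1090297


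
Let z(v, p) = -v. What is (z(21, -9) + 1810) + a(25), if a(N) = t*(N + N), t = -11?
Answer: 1239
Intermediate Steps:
a(N) = -22*N (a(N) = -11*(N + N) = -22*N)
(z(21, -9) + 1810) + a(25) = (-1*21 + 1810) - 22*25 = (-21 + 1810) - 550 = 1789 - 550 = 1239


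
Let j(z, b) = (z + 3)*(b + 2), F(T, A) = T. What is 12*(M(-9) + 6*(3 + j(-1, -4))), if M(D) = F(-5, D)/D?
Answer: -196/3 ≈ -65.333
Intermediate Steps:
j(z, b) = (2 + b)*(3 + z) (j(z, b) = (3 + z)*(2 + b) = (2 + b)*(3 + z))
M(D) = -5/D
12*(M(-9) + 6*(3 + j(-1, -4))) = 12*(-5/(-9) + 6*(3 + (6 + 2*(-1) + 3*(-4) - 4*(-1)))) = 12*(-5*(-1/9) + 6*(3 + (6 - 2 - 12 + 4))) = 12*(5/9 + 6*(3 - 4)) = 12*(5/9 + 6*(-1)) = 12*(5/9 - 6) = 12*(-49/9) = -196/3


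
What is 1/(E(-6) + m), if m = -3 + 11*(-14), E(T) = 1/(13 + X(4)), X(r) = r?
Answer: -17/2668 ≈ -0.0063718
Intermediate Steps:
E(T) = 1/17 (E(T) = 1/(13 + 4) = 1/17)
m = -157 (m = -3 - 154 = -157)
1/(E(-6) + m) = 1/(1/17 - 157) = 1/(-2668/17) = -17/2668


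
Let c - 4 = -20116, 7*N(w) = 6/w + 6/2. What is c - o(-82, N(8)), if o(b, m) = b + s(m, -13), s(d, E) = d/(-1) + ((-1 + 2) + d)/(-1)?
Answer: -280391/14 ≈ -20028.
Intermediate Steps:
s(d, E) = -1 - 2*d (s(d, E) = d*(-1) + (1 + d)*(-1) = -d + (-1 - d) = -1 - 2*d)
N(w) = 3/7 + 6/(7*w) (N(w) = (6/w + 6/2)/7 = (6/w + 6*(1/2))/7 = (6/w + 3)/7 = (3 + 6/w)/7 = 3/7 + 6/(7*w))
c = -20112 (c = 4 - 20116 = -20112)
o(b, m) = -1 + b - 2*m (o(b, m) = b + (-1 - 2*m) = -1 + b - 2*m)
c - o(-82, N(8)) = -20112 - (-1 - 82 - 6*(2 + 8)/(7*8)) = -20112 - (-1 - 82 - 6*10/(7*8)) = -20112 - (-1 - 82 - 2*15/28) = -20112 - (-1 - 82 - 15/14) = -20112 - 1*(-1177/14) = -20112 + 1177/14 = -280391/14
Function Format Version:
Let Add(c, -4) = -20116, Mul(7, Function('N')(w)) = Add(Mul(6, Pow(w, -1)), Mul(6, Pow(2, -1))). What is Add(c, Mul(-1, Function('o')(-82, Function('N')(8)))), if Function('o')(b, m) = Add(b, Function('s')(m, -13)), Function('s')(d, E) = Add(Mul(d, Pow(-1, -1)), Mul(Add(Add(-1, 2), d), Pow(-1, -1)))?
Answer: Rational(-280391, 14) ≈ -20028.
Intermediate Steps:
Function('s')(d, E) = Add(-1, Mul(-2, d)) (Function('s')(d, E) = Add(Mul(d, -1), Mul(Add(1, d), -1)) = Add(Mul(-1, d), Add(-1, Mul(-1, d))) = Add(-1, Mul(-2, d)))
Function('N')(w) = Add(Rational(3, 7), Mul(Rational(6, 7), Pow(w, -1))) (Function('N')(w) = Mul(Rational(1, 7), Add(Mul(6, Pow(w, -1)), Mul(6, Pow(2, -1)))) = Mul(Rational(1, 7), Add(Mul(6, Pow(w, -1)), Mul(6, Rational(1, 2)))) = Mul(Rational(1, 7), Add(Mul(6, Pow(w, -1)), 3)) = Mul(Rational(1, 7), Add(3, Mul(6, Pow(w, -1)))) = Add(Rational(3, 7), Mul(Rational(6, 7), Pow(w, -1))))
c = -20112 (c = Add(4, -20116) = -20112)
Function('o')(b, m) = Add(-1, b, Mul(-2, m)) (Function('o')(b, m) = Add(b, Add(-1, Mul(-2, m))) = Add(-1, b, Mul(-2, m)))
Add(c, Mul(-1, Function('o')(-82, Function('N')(8)))) = Add(-20112, Mul(-1, Add(-1, -82, Mul(-2, Mul(Rational(3, 7), Pow(8, -1), Add(2, 8)))))) = Add(-20112, Mul(-1, Add(-1, -82, Mul(-2, Mul(Rational(3, 7), Rational(1, 8), 10))))) = Add(-20112, Mul(-1, Add(-1, -82, Mul(-2, Rational(15, 28))))) = Add(-20112, Mul(-1, Add(-1, -82, Rational(-15, 14)))) = Add(-20112, Mul(-1, Rational(-1177, 14))) = Add(-20112, Rational(1177, 14)) = Rational(-280391, 14)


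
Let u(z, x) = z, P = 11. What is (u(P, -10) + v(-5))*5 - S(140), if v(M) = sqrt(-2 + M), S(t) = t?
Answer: -85 + 5*I*sqrt(7) ≈ -85.0 + 13.229*I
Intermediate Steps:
(u(P, -10) + v(-5))*5 - S(140) = (11 + sqrt(-2 - 5))*5 - 1*140 = (11 + sqrt(-7))*5 - 140 = (11 + I*sqrt(7))*5 - 140 = (55 + 5*I*sqrt(7)) - 140 = -85 + 5*I*sqrt(7)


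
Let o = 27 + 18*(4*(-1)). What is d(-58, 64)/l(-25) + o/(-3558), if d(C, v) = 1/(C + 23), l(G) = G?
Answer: 14311/1037750 ≈ 0.013790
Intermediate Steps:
d(C, v) = 1/(23 + C)
o = -45 (o = 27 + 18*(-4) = 27 - 72 = -45)
d(-58, 64)/l(-25) + o/(-3558) = 1/((23 - 58)*(-25)) - 45/(-3558) = -1/25/(-35) - 45*(-1/3558) = -1/35*(-1/25) + 15/1186 = 1/875 + 15/1186 = 14311/1037750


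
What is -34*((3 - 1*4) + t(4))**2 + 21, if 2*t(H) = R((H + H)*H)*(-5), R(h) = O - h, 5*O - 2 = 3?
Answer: -397911/2 ≈ -1.9896e+5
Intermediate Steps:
O = 1 (O = 2/5 + (1/5)*3 = 2/5 + 3/5 = 1)
R(h) = 1 - h
t(H) = -5/2 + 5*H**2 (t(H) = ((1 - (H + H)*H)*(-5))/2 = ((1 - 2*H*H)*(-5))/2 = ((1 - 2*H**2)*(-5))/2 = (-5 + 10*H**2)/2 = -5/2 + 5*H**2)
-34*((3 - 1*4) + t(4))**2 + 21 = -34*((3 - 1*4) + (-5/2 + 5*4**2))**2 + 21 = -34*((3 - 4) + (-5/2 + 5*16))**2 + 21 = -34*(-1 + (-5/2 + 80))**2 + 21 = -34*(-1 + 155/2)**2 + 21 = -34*(153/2)**2 + 21 = -34*23409/4 + 21 = -397953/2 + 21 = -397911/2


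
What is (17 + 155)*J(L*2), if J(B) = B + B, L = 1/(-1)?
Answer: -688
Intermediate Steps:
L = -1
J(B) = 2*B
(17 + 155)*J(L*2) = (17 + 155)*(2*(-1*2)) = 172*(2*(-2)) = 172*(-4) = -688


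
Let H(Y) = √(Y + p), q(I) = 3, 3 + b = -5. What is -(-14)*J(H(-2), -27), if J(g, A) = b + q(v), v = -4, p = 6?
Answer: -70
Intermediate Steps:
b = -8 (b = -3 - 5 = -8)
H(Y) = √(6 + Y) (H(Y) = √(Y + 6) = √(6 + Y))
J(g, A) = -5 (J(g, A) = -8 + 3 = -5)
-(-14)*J(H(-2), -27) = -(-14)*(-5) = -14*5 = -70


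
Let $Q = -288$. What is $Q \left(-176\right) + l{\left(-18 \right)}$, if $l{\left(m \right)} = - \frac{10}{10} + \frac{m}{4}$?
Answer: $\frac{101365}{2} \approx 50683.0$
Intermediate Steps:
$l{\left(m \right)} = -1 + \frac{m}{4}$ ($l{\left(m \right)} = \left(-10\right) \frac{1}{10} + m \frac{1}{4} = -1 + \frac{m}{4}$)
$Q \left(-176\right) + l{\left(-18 \right)} = \left(-288\right) \left(-176\right) + \left(-1 + \frac{1}{4} \left(-18\right)\right) = 50688 - \frac{11}{2} = \frac{101365}{2}$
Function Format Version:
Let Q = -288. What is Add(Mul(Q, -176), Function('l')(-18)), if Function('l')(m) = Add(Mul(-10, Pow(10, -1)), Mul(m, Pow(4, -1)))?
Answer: Rational(101365, 2) ≈ 50683.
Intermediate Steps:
Function('l')(m) = Add(-1, Mul(Rational(1, 4), m)) (Function('l')(m) = Add(Mul(-10, Rational(1, 10)), Mul(m, Rational(1, 4))) = Add(-1, Mul(Rational(1, 4), m)))
Add(Mul(Q, -176), Function('l')(-18)) = Add(Mul(-288, -176), Add(-1, Mul(Rational(1, 4), -18))) = Add(50688, Add(-1, Rational(-9, 2))) = Add(50688, Rational(-11, 2)) = Rational(101365, 2)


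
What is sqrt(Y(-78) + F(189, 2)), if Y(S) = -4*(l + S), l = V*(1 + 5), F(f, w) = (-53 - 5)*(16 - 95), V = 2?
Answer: sqrt(4846) ≈ 69.613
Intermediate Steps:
F(f, w) = 4582 (F(f, w) = -58*(-79) = 4582)
l = 12 (l = 2*(1 + 5) = 2*6 = 12)
Y(S) = -48 - 4*S (Y(S) = -4*(12 + S) = -48 - 4*S)
sqrt(Y(-78) + F(189, 2)) = sqrt((-48 - 4*(-78)) + 4582) = sqrt((-48 + 312) + 4582) = sqrt(264 + 4582) = sqrt(4846)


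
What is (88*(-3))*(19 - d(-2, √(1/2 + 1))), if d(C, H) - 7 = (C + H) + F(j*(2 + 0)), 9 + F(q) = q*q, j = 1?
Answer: -5016 + 132*√6 ≈ -4692.7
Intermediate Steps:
F(q) = -9 + q² (F(q) = -9 + q*q = -9 + q²)
d(C, H) = 2 + C + H (d(C, H) = 7 + ((C + H) + (-9 + (1*(2 + 0))²)) = 7 + ((C + H) + (-9 + (1*2)²)) = 7 + ((C + H) + (-9 + 2²)) = 7 + ((C + H) + (-9 + 4)) = 7 + ((C + H) - 5) = 7 + (-5 + C + H) = 2 + C + H)
(88*(-3))*(19 - d(-2, √(1/2 + 1))) = (88*(-3))*(19 - (2 - 2 + √(1/2 + 1))) = -264*(19 - (2 - 2 + √(½ + 1))) = -264*(19 - (2 - 2 + √(3/2))) = -264*(19 - (2 - 2 + √6/2)) = -264*(19 - √6/2) = -5016 + 132*√6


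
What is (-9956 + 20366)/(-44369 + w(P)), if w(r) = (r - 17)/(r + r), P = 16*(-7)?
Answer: -2331840/9938527 ≈ -0.23463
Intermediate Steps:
P = -112
w(r) = (-17 + r)/(2*r) (w(r) = (-17 + r)/((2*r)) = (-17 + r)*(1/(2*r)) = (-17 + r)/(2*r))
(-9956 + 20366)/(-44369 + w(P)) = (-9956 + 20366)/(-44369 + (½)*(-17 - 112)/(-112)) = 10410/(-44369 + (½)*(-1/112)*(-129)) = 10410/(-44369 + 129/224) = 10410/(-9938527/224) = 10410*(-224/9938527) = -2331840/9938527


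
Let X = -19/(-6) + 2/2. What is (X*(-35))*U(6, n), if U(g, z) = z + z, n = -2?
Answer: 1750/3 ≈ 583.33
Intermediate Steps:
U(g, z) = 2*z
X = 25/6 (X = -19*(-1/6) + 2*(1/2) = 19/6 + 1 = 25/6 ≈ 4.1667)
(X*(-35))*U(6, n) = ((25/6)*(-35))*(2*(-2)) = -875/6*(-4) = 1750/3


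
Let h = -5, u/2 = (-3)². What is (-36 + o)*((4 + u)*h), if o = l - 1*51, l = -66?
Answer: 16830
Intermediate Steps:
u = 18 (u = 2*(-3)² = 2*9 = 18)
o = -117 (o = -66 - 1*51 = -66 - 51 = -117)
(-36 + o)*((4 + u)*h) = (-36 - 117)*((4 + 18)*(-5)) = -3366*(-5) = -153*(-110) = 16830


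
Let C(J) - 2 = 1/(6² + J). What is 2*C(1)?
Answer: 150/37 ≈ 4.0541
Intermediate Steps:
C(J) = 2 + 1/(36 + J) (C(J) = 2 + 1/(6² + J) = 2 + 1/(36 + J))
2*C(1) = 2*((73 + 2*1)/(36 + 1)) = 2*((73 + 2)/37) = 2*((1/37)*75) = 2*(75/37) = 150/37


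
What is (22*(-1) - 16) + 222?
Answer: 184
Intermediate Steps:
(22*(-1) - 16) + 222 = (-22 - 16) + 222 = -38 + 222 = 184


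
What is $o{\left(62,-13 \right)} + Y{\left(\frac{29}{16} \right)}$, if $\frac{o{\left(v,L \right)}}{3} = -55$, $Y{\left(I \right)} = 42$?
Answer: $-123$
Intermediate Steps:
$o{\left(v,L \right)} = -165$ ($o{\left(v,L \right)} = 3 \left(-55\right) = -165$)
$o{\left(62,-13 \right)} + Y{\left(\frac{29}{16} \right)} = -165 + 42 = -123$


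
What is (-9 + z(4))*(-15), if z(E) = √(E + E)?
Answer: 135 - 30*√2 ≈ 92.574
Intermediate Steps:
z(E) = √2*√E (z(E) = √(2*E) = √2*√E)
(-9 + z(4))*(-15) = (-9 + √2*√4)*(-15) = (-9 + √2*2)*(-15) = (-9 + 2*√2)*(-15) = 135 - 30*√2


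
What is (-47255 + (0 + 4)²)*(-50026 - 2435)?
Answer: 2478205179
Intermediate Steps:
(-47255 + (0 + 4)²)*(-50026 - 2435) = (-47255 + 4²)*(-52461) = (-47255 + 16)*(-52461) = -47239*(-52461) = 2478205179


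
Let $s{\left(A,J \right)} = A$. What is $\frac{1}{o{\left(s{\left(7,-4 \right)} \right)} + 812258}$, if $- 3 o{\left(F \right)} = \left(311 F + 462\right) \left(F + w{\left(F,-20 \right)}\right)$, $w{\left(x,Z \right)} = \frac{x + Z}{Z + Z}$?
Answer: $\frac{120}{96697733} \approx 1.241 \cdot 10^{-6}$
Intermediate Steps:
$w{\left(x,Z \right)} = \frac{Z + x}{2 Z}$
$o{\left(F \right)} = - \frac{\left(\frac{1}{2} + \frac{39 F}{40}\right) \left(462 + 311 F\right)}{3}$ ($o{\left(F \right)} = - \frac{\left(311 F + 462\right) \left(F + \frac{-20 + F}{2 \left(-20\right)}\right)}{3} = - \frac{\left(462 + 311 F\right) \left(F + \frac{1}{2} \left(- \frac{1}{20}\right) \left(-20 + F\right)\right)}{3} = - \frac{\left(462 + 311 F\right) \left(F - \left(- \frac{1}{2} + \frac{F}{40}\right)\right)}{3} = - \frac{\left(462 + 311 F\right) \left(\frac{1}{2} + \frac{39 F}{40}\right)}{3} = - \frac{\left(\frac{1}{2} + \frac{39 F}{40}\right) \left(462 + 311 F\right)}{3}$)
$\frac{1}{o{\left(s{\left(7,-4 \right)} \right)} + 812258} = \frac{1}{\left(-77 - \frac{84833}{60} - \frac{4043 \cdot 7^{2}}{40}\right) + 812258} = \frac{1}{\left(-77 - \frac{84833}{60} - \frac{198107}{40}\right) + 812258} = \frac{1}{- \frac{773227}{120} + 812258} = \frac{1}{\frac{96697733}{120}} = \frac{120}{96697733}$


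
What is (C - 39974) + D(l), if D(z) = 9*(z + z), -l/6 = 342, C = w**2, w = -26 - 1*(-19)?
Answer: -76861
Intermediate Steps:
w = -7 (w = -26 + 19 = -7)
C = 49 (C = (-7)**2 = 49)
l = -2052 (l = -6*342 = -2052)
D(z) = 18*z (D(z) = 9*(2*z) = 18*z)
(C - 39974) + D(l) = (49 - 39974) + 18*(-2052) = -39925 - 36936 = -76861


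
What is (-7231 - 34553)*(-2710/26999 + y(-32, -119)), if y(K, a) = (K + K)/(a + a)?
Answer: -3232159536/458983 ≈ -7042.0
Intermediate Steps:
y(K, a) = K/a (y(K, a) = (2*K)/((2*a)) = (2*K)*(1/(2*a)) = K/a)
(-7231 - 34553)*(-2710/26999 + y(-32, -119)) = (-7231 - 34553)*(-2710/26999 - 32/(-119)) = -41784*(-2710*1/26999 - 32*(-1/119)) = -41784*(-2710/26999 + 32/119) = -41784*77354/458983 = -3232159536/458983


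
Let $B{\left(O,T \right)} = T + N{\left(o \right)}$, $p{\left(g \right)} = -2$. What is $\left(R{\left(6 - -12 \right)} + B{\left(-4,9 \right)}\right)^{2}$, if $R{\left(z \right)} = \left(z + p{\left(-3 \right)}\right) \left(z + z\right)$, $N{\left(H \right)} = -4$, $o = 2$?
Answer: $337561$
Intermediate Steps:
$B{\left(O,T \right)} = -4 + T$ ($B{\left(O,T \right)} = T - 4 = -4 + T$)
$R{\left(z \right)} = 2 z \left(-2 + z\right)$ ($R{\left(z \right)} = \left(z - 2\right) \left(z + z\right) = \left(-2 + z\right) 2 z = 2 z \left(-2 + z\right)$)
$\left(R{\left(6 - -12 \right)} + B{\left(-4,9 \right)}\right)^{2} = \left(2 \left(6 - -12\right) \left(-2 + \left(6 - -12\right)\right) + \left(-4 + 9\right)\right)^{2} = \left(2 \left(6 + 12\right) \left(-2 + \left(6 + 12\right)\right) + 5\right)^{2} = \left(2 \cdot 18 \left(-2 + 18\right) + 5\right)^{2} = \left(2 \cdot 18 \cdot 16 + 5\right)^{2} = \left(576 + 5\right)^{2} = 581^{2} = 337561$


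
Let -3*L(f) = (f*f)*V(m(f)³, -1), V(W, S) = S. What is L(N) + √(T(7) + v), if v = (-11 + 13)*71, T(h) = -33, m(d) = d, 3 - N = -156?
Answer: 8427 + √109 ≈ 8437.4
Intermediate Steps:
N = 159 (N = 3 - 1*(-156) = 3 + 156 = 159)
v = 142 (v = 2*71 = 142)
L(f) = f²/3 (L(f) = -f*f*(-1)/3 = -f²*(-1)/3 = -(-1)*f²/3 = f²/3)
L(N) + √(T(7) + v) = (⅓)*159² + √(-33 + 142) = (⅓)*25281 + √109 = 8427 + √109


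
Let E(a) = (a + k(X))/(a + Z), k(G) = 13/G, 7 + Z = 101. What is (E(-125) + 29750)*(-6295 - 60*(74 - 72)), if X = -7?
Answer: -41419332770/217 ≈ -1.9087e+8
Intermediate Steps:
Z = 94 (Z = -7 + 101 = 94)
E(a) = (-13/7 + a)/(94 + a) (E(a) = (a + 13/(-7))/(a + 94) = (a + 13*(-⅐))/(94 + a) = (a - 13/7)/(94 + a) = (-13/7 + a)/(94 + a))
(E(-125) + 29750)*(-6295 - 60*(74 - 72)) = ((-13/7 - 125)/(94 - 125) + 29750)*(-6295 - 60*(74 - 72)) = (-888/7/(-31) + 29750)*(-6295 - 60*2) = (-1/31*(-888/7) + 29750)*(-6295 - 120) = (888/217 + 29750)*(-6415) = (6456638/217)*(-6415) = -41419332770/217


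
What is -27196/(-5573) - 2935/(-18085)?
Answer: 101639283/20157541 ≈ 5.0422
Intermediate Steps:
-27196/(-5573) - 2935/(-18085) = -27196*(-1/5573) - 2935*(-1/18085) = 27196/5573 + 587/3617 = 101639283/20157541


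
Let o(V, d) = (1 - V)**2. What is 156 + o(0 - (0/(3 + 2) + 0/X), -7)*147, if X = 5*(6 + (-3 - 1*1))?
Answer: 303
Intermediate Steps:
X = 10 (X = 5*(6 + (-3 - 1)) = 5*(6 - 4) = 5*2 = 10)
156 + o(0 - (0/(3 + 2) + 0/X), -7)*147 = 156 + (-1 + (0 - (0/(3 + 2) + 0/10)))**2*147 = 156 + (-1 + (0 - (0/5 + 0*(1/10))))**2*147 = 156 + (-1 + (0 - (0*(1/5) + 0)))**2*147 = 156 + (-1 + (0 - (0 + 0)))**2*147 = 156 + (-1 + (0 - 1*0))**2*147 = 156 + (-1 + (0 + 0))**2*147 = 156 + (-1 + 0)**2*147 = 156 + (-1)**2*147 = 156 + 1*147 = 156 + 147 = 303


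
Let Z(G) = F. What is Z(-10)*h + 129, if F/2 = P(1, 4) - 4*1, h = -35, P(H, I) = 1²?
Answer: 339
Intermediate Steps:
P(H, I) = 1
F = -6 (F = 2*(1 - 4*1) = 2*(1 - 4) = 2*(-3) = -6)
Z(G) = -6
Z(-10)*h + 129 = -6*(-35) + 129 = 210 + 129 = 339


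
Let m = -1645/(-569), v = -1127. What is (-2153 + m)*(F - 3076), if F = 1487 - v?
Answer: 565216344/569 ≈ 9.9335e+5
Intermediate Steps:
F = 2614 (F = 1487 - 1*(-1127) = 1487 + 1127 = 2614)
m = 1645/569 (m = -1645*(-1/569) = 1645/569 ≈ 2.8910)
(-2153 + m)*(F - 3076) = (-2153 + 1645/569)*(2614 - 3076) = -1223412/569*(-462) = 565216344/569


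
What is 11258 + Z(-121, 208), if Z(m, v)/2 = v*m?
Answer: -39078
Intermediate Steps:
Z(m, v) = 2*m*v (Z(m, v) = 2*(v*m) = 2*(m*v) = 2*m*v)
11258 + Z(-121, 208) = 11258 + 2*(-121)*208 = 11258 - 50336 = -39078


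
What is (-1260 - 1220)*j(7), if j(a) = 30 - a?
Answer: -57040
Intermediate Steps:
(-1260 - 1220)*j(7) = (-1260 - 1220)*(30 - 1*7) = -2480*(30 - 7) = -2480*23 = -57040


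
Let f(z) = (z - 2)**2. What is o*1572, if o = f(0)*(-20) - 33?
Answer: -177636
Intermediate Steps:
f(z) = (-2 + z)**2
o = -113 (o = (-2 + 0)**2*(-20) - 33 = (-2)**2*(-20) - 33 = 4*(-20) - 33 = -80 - 33 = -113)
o*1572 = -113*1572 = -177636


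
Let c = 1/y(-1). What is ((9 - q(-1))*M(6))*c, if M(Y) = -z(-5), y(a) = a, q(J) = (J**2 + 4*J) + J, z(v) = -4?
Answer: -52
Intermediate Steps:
q(J) = J**2 + 5*J
c = -1 (c = 1/(-1) = -1)
M(Y) = 4 (M(Y) = -1*(-4) = 4)
((9 - q(-1))*M(6))*c = ((9 - (-1)*(5 - 1))*4)*(-1) = ((9 - (-1)*4)*4)*(-1) = ((9 - 1*(-4))*4)*(-1) = ((9 + 4)*4)*(-1) = (13*4)*(-1) = 52*(-1) = -52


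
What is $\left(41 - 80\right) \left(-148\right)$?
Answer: $5772$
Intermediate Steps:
$\left(41 - 80\right) \left(-148\right) = \left(-39\right) \left(-148\right) = 5772$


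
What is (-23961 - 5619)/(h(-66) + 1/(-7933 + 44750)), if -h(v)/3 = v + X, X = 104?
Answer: 1089046860/4197137 ≈ 259.47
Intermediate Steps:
h(v) = -312 - 3*v (h(v) = -3*(v + 104) = -3*(104 + v) = -312 - 3*v)
(-23961 - 5619)/(h(-66) + 1/(-7933 + 44750)) = (-23961 - 5619)/((-312 - 3*(-66)) + 1/(-7933 + 44750)) = -29580/((-312 + 198) + 1/36817) = -29580/(-114 + 1/36817) = -29580/(-4197137/36817) = -29580*(-36817/4197137) = 1089046860/4197137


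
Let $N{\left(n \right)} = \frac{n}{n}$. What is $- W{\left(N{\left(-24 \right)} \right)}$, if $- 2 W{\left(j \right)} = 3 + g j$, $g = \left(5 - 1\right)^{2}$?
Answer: $\frac{19}{2} \approx 9.5$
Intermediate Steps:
$g = 16$ ($g = 4^{2} = 16$)
$N{\left(n \right)} = 1$
$W{\left(j \right)} = - \frac{3}{2} - 8 j$ ($W{\left(j \right)} = - \frac{3 + 16 j}{2} = - \frac{3}{2} - 8 j$)
$- W{\left(N{\left(-24 \right)} \right)} = - (- \frac{3}{2} - 8) = \left(-1\right) \left(- \frac{19}{2}\right) = \frac{19}{2}$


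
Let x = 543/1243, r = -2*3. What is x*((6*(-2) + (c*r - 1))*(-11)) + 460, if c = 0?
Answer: 59039/113 ≈ 522.47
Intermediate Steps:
r = -6
x = 543/1243 (x = 543*(1/1243) = 543/1243 ≈ 0.43685)
x*((6*(-2) + (c*r - 1))*(-11)) + 460 = 543*((6*(-2) + (0*(-6) - 1))*(-11))/1243 + 460 = 543*((-12 + (0 - 1))*(-11))/1243 + 460 = 543*((-12 - 1)*(-11))/1243 + 460 = 543*(-13*(-11))/1243 + 460 = (543/1243)*143 + 460 = 7059/113 + 460 = 59039/113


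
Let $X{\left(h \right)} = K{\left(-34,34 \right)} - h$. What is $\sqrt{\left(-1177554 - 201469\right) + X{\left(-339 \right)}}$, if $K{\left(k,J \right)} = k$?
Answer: $i \sqrt{1378718} \approx 1174.2 i$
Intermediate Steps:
$X{\left(h \right)} = -34 - h$
$\sqrt{\left(-1177554 - 201469\right) + X{\left(-339 \right)}} = \sqrt{\left(-1177554 - 201469\right) - -305} = \sqrt{\left(-1177554 - 201469\right) + \left(-34 + 339\right)} = \sqrt{-1379023 + 305} = \sqrt{-1378718} = i \sqrt{1378718}$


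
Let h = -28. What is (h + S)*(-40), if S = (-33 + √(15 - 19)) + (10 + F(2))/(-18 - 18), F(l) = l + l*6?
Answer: 7400/3 - 80*I ≈ 2466.7 - 80.0*I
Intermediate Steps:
F(l) = 7*l (F(l) = l + 6*l = 7*l)
S = -101/3 + 2*I (S = (-33 + √(15 - 19)) + (10 + 7*2)/(-18 - 18) = (-33 + √(-4)) + (10 + 14)/(-36) = (-33 + 2*I) + 24*(-1/36) = (-33 + 2*I) - ⅔ = -101/3 + 2*I ≈ -33.667 + 2.0*I)
(h + S)*(-40) = (-28 + (-101/3 + 2*I))*(-40) = (-185/3 + 2*I)*(-40) = 7400/3 - 80*I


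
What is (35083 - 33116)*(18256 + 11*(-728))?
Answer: 20157816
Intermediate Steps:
(35083 - 33116)*(18256 + 11*(-728)) = 1967*(18256 - 8008) = 1967*10248 = 20157816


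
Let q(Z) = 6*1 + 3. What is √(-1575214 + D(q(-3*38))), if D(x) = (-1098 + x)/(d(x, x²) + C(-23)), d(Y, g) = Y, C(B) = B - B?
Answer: I*√1575335 ≈ 1255.1*I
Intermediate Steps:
C(B) = 0
q(Z) = 9 (q(Z) = 6 + 3 = 9)
D(x) = (-1098 + x)/x (D(x) = (-1098 + x)/(x + 0) = (-1098 + x)/x)
√(-1575214 + D(q(-3*38))) = √(-1575214 + (-1098 + 9)/9) = √(-1575214 + (⅑)*(-1089)) = √(-1575214 - 121) = √(-1575335) = I*√1575335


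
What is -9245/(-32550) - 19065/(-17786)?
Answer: 39249866/28946715 ≈ 1.3559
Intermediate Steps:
-9245/(-32550) - 19065/(-17786) = -9245*(-1/32550) - 19065*(-1/17786) = 1849/6510 + 19065/17786 = 39249866/28946715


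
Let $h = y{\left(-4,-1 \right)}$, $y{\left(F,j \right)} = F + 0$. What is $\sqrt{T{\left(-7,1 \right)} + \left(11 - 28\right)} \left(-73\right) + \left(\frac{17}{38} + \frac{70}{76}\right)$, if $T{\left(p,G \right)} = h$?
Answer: $\frac{26}{19} - 73 i \sqrt{21} \approx 1.3684 - 334.53 i$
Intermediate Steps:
$y{\left(F,j \right)} = F$
$h = -4$
$T{\left(p,G \right)} = -4$
$\sqrt{T{\left(-7,1 \right)} + \left(11 - 28\right)} \left(-73\right) + \left(\frac{17}{38} + \frac{70}{76}\right) = \sqrt{-4 + \left(11 - 28\right)} \left(-73\right) + \left(\frac{17}{38} + \frac{70}{76}\right) = \sqrt{-4 - 17} \left(-73\right) + \left(17 \cdot \frac{1}{38} + 70 \cdot \frac{1}{76}\right) = \sqrt{-21} \left(-73\right) + \left(\frac{17}{38} + \frac{35}{38}\right) = i \sqrt{21} \left(-73\right) + \frac{26}{19} = - 73 i \sqrt{21} + \frac{26}{19} = \frac{26}{19} - 73 i \sqrt{21}$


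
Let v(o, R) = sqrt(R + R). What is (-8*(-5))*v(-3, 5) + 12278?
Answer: 12278 + 40*sqrt(10) ≈ 12404.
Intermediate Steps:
v(o, R) = sqrt(2)*sqrt(R) (v(o, R) = sqrt(2*R) = sqrt(2)*sqrt(R))
(-8*(-5))*v(-3, 5) + 12278 = (-8*(-5))*(sqrt(2)*sqrt(5)) + 12278 = 40*sqrt(10) + 12278 = 12278 + 40*sqrt(10)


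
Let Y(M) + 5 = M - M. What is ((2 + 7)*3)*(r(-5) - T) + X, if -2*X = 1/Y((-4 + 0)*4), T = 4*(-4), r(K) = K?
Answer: 2971/10 ≈ 297.10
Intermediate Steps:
T = -16
Y(M) = -5 (Y(M) = -5 + (M - M) = -5 + 0 = -5)
X = ⅒ (X = -½/(-5) = -½*(-⅕) = ⅒ ≈ 0.10000)
((2 + 7)*3)*(r(-5) - T) + X = ((2 + 7)*3)*(-5 - 1*(-16)) + ⅒ = (9*3)*(-5 + 16) + ⅒ = 27*11 + ⅒ = 297 + ⅒ = 2971/10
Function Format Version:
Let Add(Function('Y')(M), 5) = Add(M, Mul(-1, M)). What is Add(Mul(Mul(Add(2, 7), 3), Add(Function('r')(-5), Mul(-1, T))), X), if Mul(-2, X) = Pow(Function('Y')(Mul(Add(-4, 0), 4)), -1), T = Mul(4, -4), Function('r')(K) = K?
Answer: Rational(2971, 10) ≈ 297.10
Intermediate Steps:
T = -16
Function('Y')(M) = -5 (Function('Y')(M) = Add(-5, Add(M, Mul(-1, M))) = Add(-5, 0) = -5)
X = Rational(1, 10) (X = Mul(Rational(-1, 2), Pow(-5, -1)) = Mul(Rational(-1, 2), Rational(-1, 5)) = Rational(1, 10) ≈ 0.10000)
Add(Mul(Mul(Add(2, 7), 3), Add(Function('r')(-5), Mul(-1, T))), X) = Add(Mul(Mul(Add(2, 7), 3), Add(-5, Mul(-1, -16))), Rational(1, 10)) = Add(Mul(Mul(9, 3), Add(-5, 16)), Rational(1, 10)) = Add(Mul(27, 11), Rational(1, 10)) = Add(297, Rational(1, 10)) = Rational(2971, 10)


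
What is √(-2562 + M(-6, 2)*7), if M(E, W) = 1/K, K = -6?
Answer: 13*I*√546/6 ≈ 50.628*I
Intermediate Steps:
M(E, W) = -⅙ (M(E, W) = 1/(-6) = -⅙)
√(-2562 + M(-6, 2)*7) = √(-2562 - ⅙*7) = √(-2562 - 7/6) = √(-15379/6) = 13*I*√546/6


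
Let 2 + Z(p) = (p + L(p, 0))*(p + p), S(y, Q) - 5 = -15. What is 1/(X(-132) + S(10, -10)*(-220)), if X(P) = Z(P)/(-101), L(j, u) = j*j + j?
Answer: 101/4752442 ≈ 2.1252e-5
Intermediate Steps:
L(j, u) = j + j**2 (L(j, u) = j**2 + j = j + j**2)
S(y, Q) = -10 (S(y, Q) = 5 - 15 = -10)
Z(p) = -2 + 2*p*(p + p*(1 + p)) (Z(p) = -2 + (p + p*(1 + p))*(p + p) = -2 + (p + p*(1 + p))*(2*p) = -2 + 2*p*(p + p*(1 + p)))
X(P) = 2/101 - 4*P**2/101 - 2*P**3/101 (X(P) = (-2 + 2*P**3 + 4*P**2)/(-101) = (-2 + 2*P**3 + 4*P**2)*(-1/101) = 2/101 - 4*P**2/101 - 2*P**3/101)
1/(X(-132) + S(10, -10)*(-220)) = 1/((2/101 - 4/101*(-132)**2 - 2/101*(-132)**3) - 10*(-220)) = 1/((2/101 - 4/101*17424 - 2/101*(-2299968)) + 2200) = 1/((2/101 - 69696/101 + 4599936/101) + 2200) = 1/(4530242/101 + 2200) = 1/(4752442/101) = 101/4752442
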